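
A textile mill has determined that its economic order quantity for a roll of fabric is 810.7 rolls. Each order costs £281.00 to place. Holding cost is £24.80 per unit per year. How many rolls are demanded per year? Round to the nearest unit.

The basic EOQ model gives Q* = √(2DS/H); rearrange for the unknown.
From Q* = √(2DS/H): D = Q*²H / (2S) = 810.7² × 24.8 / (2 × 281) = 29002.518.

D ≈ 29,003 rolls per year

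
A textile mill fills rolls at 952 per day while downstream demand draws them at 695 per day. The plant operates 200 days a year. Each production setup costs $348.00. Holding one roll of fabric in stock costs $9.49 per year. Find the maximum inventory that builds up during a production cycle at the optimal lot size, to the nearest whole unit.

Annual demand D = 695 × 200 = 139,000.
Production build-up factor (1 − d/p) = 1 − 695/952 = 0.2700.
Q* = √(2DS / (H(1 − d/p))) = √(2 × 139,000 × 348 / (9.49 × 0.2700)).
= √(96,744,000 / 2.5619) ≈ 6145.126.
Maximum inventory = Q*(1 − d/p) = 6145.126 × 0.2700 ≈ 1658.926.

I_max ≈ 1,659 rolls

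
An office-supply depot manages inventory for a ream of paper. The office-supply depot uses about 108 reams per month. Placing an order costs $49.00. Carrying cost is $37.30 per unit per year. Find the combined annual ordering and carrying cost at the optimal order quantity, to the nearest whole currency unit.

TC* ≈ $2,177

Annual demand D = 108 × 12 = 1,296.
The optimal lot size = √(2DS/H) = √(2 × 1,296 × 49 / 37.3) ≈ 58.35.
At the optimum the two cost components are equal, so total cost = 2·(Q*/2)H = Q*·H.
Minimum total = √(2DSH) = √(2 × 1,296 × 49 × 37.3) ≈ 2176.557.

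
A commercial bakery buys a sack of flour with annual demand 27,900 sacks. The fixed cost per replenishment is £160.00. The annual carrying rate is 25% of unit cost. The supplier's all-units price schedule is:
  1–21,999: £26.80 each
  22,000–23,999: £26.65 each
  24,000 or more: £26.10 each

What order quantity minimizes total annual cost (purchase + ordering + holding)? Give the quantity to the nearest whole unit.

Holding cost per unit per year at price C is H = 0.25·C.
Evaluate total cost at each tier's feasible EOQ or, if the EOQ is below the tier, at the tier's minimum quantity.
EOQ at £26.80 = 1154.4 (feasible in tier 1): TC = 27,900×£26.80 + (27,900/1154.4)×160 + (1154.4/2)×0.25×£26.80 = £755,454.18.
EOQ at £26.65 = 1157.6 < 22000, so use break Q=22000: TC = 27,900×£26.65 + (27,900/22000.0)×160 + (22000.0/2)×0.25×£26.65 = £817,025.41.
EOQ at £26.10 = 1169.7 < 24000, so use break Q=24000: TC = 27,900×£26.10 + (27,900/24000.0)×160 + (24000.0/2)×0.25×£26.10 = £806,676.00.
Lowest total cost is £755,454.18 at Q = 1154.4.

Q* ≈ 1,154 sacks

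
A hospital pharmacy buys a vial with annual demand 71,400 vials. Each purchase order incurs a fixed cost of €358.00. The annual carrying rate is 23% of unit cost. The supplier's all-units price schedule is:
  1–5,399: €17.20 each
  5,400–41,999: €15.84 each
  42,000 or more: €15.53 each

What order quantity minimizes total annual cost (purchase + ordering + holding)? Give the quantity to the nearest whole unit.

Holding cost per unit per year at price C is H = 0.23·C.
Candidates are each tier's EOQ (if it falls in that tier) and each price-break quantity.
EOQ at €17.20 = 3594.8 (feasible in tier 1): TC = 71,400×€17.20 + (71,400/3594.8)×358 + (3594.8/2)×0.23×€17.20 = €1,242,301.12.
EOQ at €15.84 = 3746.0 < 5400, so use break Q=5400: TC = 71,400×€15.84 + (71,400/5400.0)×358 + (5400.0/2)×0.23×€15.84 = €1,145,546.20.
EOQ at €15.53 = 3783.2 < 42000, so use break Q=42000: TC = 71,400×€15.53 + (71,400/42000.0)×358 + (42000.0/2)×0.23×€15.53 = €1,184,460.50.
Lowest total cost is €1,145,546.20 at Q = 5400.0.

Q* ≈ 5,400 vials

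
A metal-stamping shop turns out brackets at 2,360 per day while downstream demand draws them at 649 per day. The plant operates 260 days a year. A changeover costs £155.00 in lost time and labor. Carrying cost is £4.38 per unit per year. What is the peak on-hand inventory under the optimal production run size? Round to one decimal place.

I_max ≈ 2,942.5 brackets

Annual demand D = 649 × 260 = 168,740.
Production build-up factor (1 − d/p) = 1 − 649/2,360 = 0.7250.
Q* = √(2DS / (H(1 − d/p))) = √(2 × 168,740 × 155 / (4.38 × 0.7250)).
= √(52,309,400 / 3.1755) ≈ 4058.671.
Maximum inventory = Q*(1 − d/p) = 4058.671 × 0.7250 ≈ 2942.536.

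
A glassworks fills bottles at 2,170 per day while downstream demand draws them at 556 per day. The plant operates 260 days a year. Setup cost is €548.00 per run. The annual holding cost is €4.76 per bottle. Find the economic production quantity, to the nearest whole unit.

Annual demand D = 556 × 260 = 144,560.
Production build-up factor (1 − d/p) = 1 − 556/2,170 = 0.7438.
Q* = √(2DS / (H(1 − d/p))) = √(2 × 144,560 × 548 / (4.76 × 0.7438)).
= √(158,437,760 / 3.5404) ≈ 6689.659.

Q* ≈ 6,690 bottles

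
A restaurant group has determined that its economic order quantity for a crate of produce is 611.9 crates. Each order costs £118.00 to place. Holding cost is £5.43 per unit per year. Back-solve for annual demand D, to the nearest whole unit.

Invert the EOQ relation Q*² = 2DS/H.
From Q* = √(2DS/H): D = Q*²H / (2S) = 611.9² × 5.43 / (2 × 118) = 8614.870.

D ≈ 8,615 crates per year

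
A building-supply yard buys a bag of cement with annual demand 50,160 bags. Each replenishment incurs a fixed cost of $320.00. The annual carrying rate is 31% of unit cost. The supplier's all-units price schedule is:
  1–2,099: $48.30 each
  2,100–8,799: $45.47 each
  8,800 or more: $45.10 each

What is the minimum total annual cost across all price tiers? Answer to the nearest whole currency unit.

TC* ≈ $2,303,219

Holding cost per unit per year at price C is H = 0.31·C.
For each price level, check whether its EOQ is feasible; otherwise the best quantity at that price is the breakpoint.
EOQ at $48.30 = 1464.2 (feasible in tier 1): TC = 50,160×$48.30 + (50,160/1464.2)×320 + (1464.2/2)×0.31×$48.30 = $2,444,652.17.
EOQ at $45.47 = 1509.1 < 2100, so use break Q=2100: TC = 50,160×$45.47 + (50,160/2100.0)×320 + (2100.0/2)×0.31×$45.47 = $2,303,219.11.
EOQ at $45.10 = 1515.3 < 8800, so use break Q=8800: TC = 50,160×$45.10 + (50,160/8800.0)×320 + (8800.0/2)×0.31×$45.10 = $2,325,556.40.
Lowest total cost among the candidates is at Q = 2100.0.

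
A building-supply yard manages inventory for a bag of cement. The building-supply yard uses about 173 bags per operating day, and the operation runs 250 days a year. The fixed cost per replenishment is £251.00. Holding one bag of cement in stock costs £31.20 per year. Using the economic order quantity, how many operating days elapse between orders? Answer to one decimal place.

T ≈ 4.8 days

Annual demand D = 173 × 250 = 43,250.
The optimal lot size = √(2DS/H) = √(2 × 43,250 × 251 / 31.2) ≈ 834.20.
Cycle time = Q*/D × 250 = 834.20 / 43,250 × 250 ≈ 4.822 days.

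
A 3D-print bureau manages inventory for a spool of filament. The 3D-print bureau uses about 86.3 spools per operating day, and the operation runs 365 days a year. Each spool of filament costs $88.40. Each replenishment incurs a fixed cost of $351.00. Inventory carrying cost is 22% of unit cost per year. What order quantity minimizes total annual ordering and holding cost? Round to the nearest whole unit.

Q* ≈ 1,066 spools

Annual demand D = 86.3 × 365 = 31,499.5.
Holding cost H = 0.22 × $88.40 = $19.4480 per unit per year.
EOQ = √(2DS / H) = √(2 × 31,499.5 × 351 / 19.448).
= √(22,112,649 / 19.448) = √1,137,014.0374 ≈ 1066.309.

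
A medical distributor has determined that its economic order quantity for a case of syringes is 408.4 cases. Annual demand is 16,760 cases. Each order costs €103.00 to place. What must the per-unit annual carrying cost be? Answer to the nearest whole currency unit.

The basic EOQ model gives Q* = √(2DS/H); rearrange for the unknown.
From Q* = √(2DS/H): H = 2DS / Q*² = 2 × 16,760 × 103 / 408.4² = 20.7000.

H ≈ €21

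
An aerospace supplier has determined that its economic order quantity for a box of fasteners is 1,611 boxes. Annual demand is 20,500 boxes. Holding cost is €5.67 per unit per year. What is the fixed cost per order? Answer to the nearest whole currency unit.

Squaring Q* = √(2DS/H) gives Q*² = 2DS/H.
From Q* = √(2DS/H): S = Q*²H / (2D) = 1,611² × 5.67 / (2 × 20,500) = 358.9139.

S ≈ €359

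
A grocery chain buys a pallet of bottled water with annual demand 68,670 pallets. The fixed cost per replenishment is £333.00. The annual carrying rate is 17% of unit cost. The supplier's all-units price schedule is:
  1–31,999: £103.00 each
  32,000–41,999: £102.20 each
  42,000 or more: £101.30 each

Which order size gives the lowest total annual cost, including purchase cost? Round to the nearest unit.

Q* ≈ 1,616 pallets

Holding cost per unit per year at price C is H = 0.17·C.
Candidates are each tier's EOQ (if it falls in that tier) and each price-break quantity.
EOQ at £103.00 = 1616.1 (feasible in tier 1): TC = 68,670×£103.00 + (68,670/1616.1)×333 + (1616.1/2)×0.17×£103.00 = £7,101,308.52.
EOQ at £102.20 = 1622.4 < 32000, so use break Q=32000: TC = 68,670×£102.20 + (68,670/32000.0)×333 + (32000.0/2)×0.17×£102.20 = £7,296,772.60.
EOQ at £101.30 = 1629.6 < 42000, so use break Q=42000: TC = 68,670×£101.30 + (68,670/42000.0)×333 + (42000.0/2)×0.17×£101.30 = £7,318,456.46.
Lowest total cost is £7,101,308.52 at Q = 1616.1.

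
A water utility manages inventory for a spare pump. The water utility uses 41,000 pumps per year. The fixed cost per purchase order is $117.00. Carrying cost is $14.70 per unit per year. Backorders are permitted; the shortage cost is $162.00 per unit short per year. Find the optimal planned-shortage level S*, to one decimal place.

With planned backorders, Q* = √(2DS/H) · √((H+B)/B).
√(2DS/H) = √(2 × 41,000 × 117 / 14.7) = 807.869.
√((H+B)/B) = √((14.7+162)/162) = 1.0444.
Q* ≈ 843.727.
S* = Q* · H/(H+B) = 843.727 × 14.7/176.7 ≈ 70.191.

S* ≈ 70.2 pumps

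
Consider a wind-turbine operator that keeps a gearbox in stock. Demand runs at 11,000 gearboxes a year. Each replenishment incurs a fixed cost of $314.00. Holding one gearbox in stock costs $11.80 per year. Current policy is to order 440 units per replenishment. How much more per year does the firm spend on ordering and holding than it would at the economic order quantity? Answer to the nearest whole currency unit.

EOQ = √(2DS/H) = √(2 × 11,000 × 314 / 11.8) ≈ 765.13.
Cost at Q* = (D/Q*)S + (Q*/2)H = √(2DSH) ≈ $9,028.53.
Cost at Q = 440: (11,000/440)×314 + (440/2)×11.8 = $7,850.00 + $2,596.00 = $10,446.00.
Excess = $10,446.00 − $9,028.53 = $1,417.47.

Extra cost ≈ $1,417 per year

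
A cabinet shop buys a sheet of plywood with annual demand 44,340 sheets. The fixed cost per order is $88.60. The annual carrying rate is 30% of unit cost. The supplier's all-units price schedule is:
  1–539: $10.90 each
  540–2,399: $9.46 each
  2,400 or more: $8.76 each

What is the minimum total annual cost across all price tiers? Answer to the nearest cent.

TC* ≈ $393,208.88

Holding cost per unit per year at price C is H = 0.30·C.
For each price level, check whether its EOQ is feasible; otherwise the best quantity at that price is the breakpoint.
Tier 1 ($10.90): EOQ = 1550.1 exceeds tier's upper bound 539, so this tier is dominated.
EOQ at $9.46 = 1663.9 (feasible in tier 2): TC = 44,340×$9.46 + (44,340/1663.9)×88.6 + (1663.9/2)×0.30×$9.46 = $424,178.51.
EOQ at $8.76 = 1729.1 < 2400, so use break Q=2400: TC = 44,340×$8.76 + (44,340/2400.0)×88.6 + (2400.0/2)×0.30×$8.76 = $393,208.88.
Lowest total cost among the candidates is at Q = 2400.0.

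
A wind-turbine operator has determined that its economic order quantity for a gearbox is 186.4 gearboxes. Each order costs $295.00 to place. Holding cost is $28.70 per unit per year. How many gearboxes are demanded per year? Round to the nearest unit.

D ≈ 1,690 gearboxes per year

Squaring Q* = √(2DS/H) gives Q*² = 2DS/H.
From Q* = √(2DS/H): D = Q*²H / (2S) = 186.4² × 28.7 / (2 × 295) = 1690.136.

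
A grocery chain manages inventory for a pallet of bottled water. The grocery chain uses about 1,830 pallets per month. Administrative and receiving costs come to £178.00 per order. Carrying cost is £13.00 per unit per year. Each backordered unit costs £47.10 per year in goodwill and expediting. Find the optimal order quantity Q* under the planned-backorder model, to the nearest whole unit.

Annual demand D = 1,830 × 12 = 21,960.
With planned backorders, Q* = √(2DS/H) · √((H+B)/B).
√(2DS/H) = √(2 × 21,960 × 178 / 13) = 775.478.
√((H+B)/B) = √((13+47.1)/47.1) = 1.1296.
Q* ≈ 875.984.

Q* ≈ 876 pallets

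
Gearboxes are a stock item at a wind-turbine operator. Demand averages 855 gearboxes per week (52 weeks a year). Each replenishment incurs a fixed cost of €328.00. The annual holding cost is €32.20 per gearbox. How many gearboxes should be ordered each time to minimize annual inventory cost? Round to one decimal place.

Q* ≈ 951.7 gearboxes

Annual demand D = 855 × 52 = 44,460.
EOQ = √(2DS / H) = √(2 × 44,460 × 328 / 32.2).
= √(29,165,760 / 32.2) = √905,768.9441 ≈ 951.719.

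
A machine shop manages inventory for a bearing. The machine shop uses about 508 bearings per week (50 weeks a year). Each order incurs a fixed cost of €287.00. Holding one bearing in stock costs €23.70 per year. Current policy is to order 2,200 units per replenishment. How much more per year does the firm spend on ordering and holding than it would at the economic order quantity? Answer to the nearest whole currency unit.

Annual demand D = 508 × 50 = 25,400.
EOQ = √(2DS/H) = √(2 × 25,400 × 287 / 23.7) ≈ 784.33.
Cost at Q* = (D/Q*)S + (Q*/2)H = √(2DSH) ≈ €18,588.61.
Cost at Q = 2,200: (25,400/2,200)×287 + (2,200/2)×23.7 = €3,313.55 + €26,070.00 = €29,383.55.
Excess = €29,383.55 − €18,588.61 = €10,794.93.

Extra cost ≈ €10,795 per year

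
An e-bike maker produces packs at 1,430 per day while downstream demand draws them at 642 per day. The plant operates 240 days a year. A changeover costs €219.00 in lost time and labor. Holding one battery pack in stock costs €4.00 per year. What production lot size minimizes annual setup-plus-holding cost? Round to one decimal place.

Annual demand D = 642 × 240 = 154,080.
Production build-up factor (1 − d/p) = 1 − 642/1,430 = 0.5510.
Q* = √(2DS / (H(1 − d/p))) = √(2 × 154,080 × 219 / (4 × 0.5510)).
= √(67,487,040 / 2.2042) ≈ 5533.311.

Q* ≈ 5,533.3 packs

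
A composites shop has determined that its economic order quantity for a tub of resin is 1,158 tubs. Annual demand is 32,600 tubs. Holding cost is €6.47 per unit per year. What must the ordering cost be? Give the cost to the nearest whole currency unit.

S ≈ €133

Invert the EOQ relation Q*² = 2DS/H.
From Q* = √(2DS/H): S = Q*²H / (2D) = 1,158² × 6.47 / (2 × 32,600) = 133.0681.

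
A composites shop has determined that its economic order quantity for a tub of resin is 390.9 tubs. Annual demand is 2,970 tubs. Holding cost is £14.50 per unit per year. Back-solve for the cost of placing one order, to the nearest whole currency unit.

S ≈ £373

The basic EOQ model gives Q* = √(2DS/H); rearrange for the unknown.
From Q* = √(2DS/H): S = Q*²H / (2D) = 390.9² × 14.5 / (2 × 2,970) = 373.0035.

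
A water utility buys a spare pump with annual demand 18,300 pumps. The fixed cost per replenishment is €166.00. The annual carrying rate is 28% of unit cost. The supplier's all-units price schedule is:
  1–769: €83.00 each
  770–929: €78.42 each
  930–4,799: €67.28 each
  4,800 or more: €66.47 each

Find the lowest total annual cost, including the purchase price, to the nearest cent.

Holding cost per unit per year at price C is H = 0.28·C.
For each price level, check whether its EOQ is feasible; otherwise the best quantity at that price is the breakpoint.
EOQ at €83.00 = 511.3 (feasible in tier 1): TC = 18,300×€83.00 + (18,300/511.3)×166 + (511.3/2)×0.28×€83.00 = €1,530,782.63.
EOQ at €78.42 = 526.0 < 770, so use break Q=770: TC = 18,300×€78.42 + (18,300/770.0)×166 + (770.0/2)×0.28×€78.42 = €1,447,484.87.
EOQ at €67.28 = 567.9 < 930, so use break Q=930: TC = 18,300×€67.28 + (18,300/930.0)×166 + (930.0/2)×0.28×€67.28 = €1,243,250.31.
EOQ at €66.47 = 571.4 < 4800, so use break Q=4800: TC = 18,300×€66.47 + (18,300/4800.0)×166 + (4800.0/2)×0.28×€66.47 = €1,261,701.72.
Lowest total cost among the candidates is at Q = 930.0.

TC* ≈ €1,243,250.31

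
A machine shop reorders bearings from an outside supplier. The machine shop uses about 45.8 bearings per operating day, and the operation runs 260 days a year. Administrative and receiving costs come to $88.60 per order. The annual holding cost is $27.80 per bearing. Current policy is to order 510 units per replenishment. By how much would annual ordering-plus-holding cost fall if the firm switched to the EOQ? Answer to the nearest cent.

Extra cost ≈ $1,498.69 per year

Annual demand D = 45.8 × 260 = 11,908.
EOQ = √(2DS/H) = √(2 × 11,908 × 88.6 / 27.8) ≈ 275.50.
Cost at Q* = (D/Q*)S + (Q*/2)H = √(2DSH) ≈ $7,659.03.
Cost at Q = 510: (11,908/510)×88.6 + (510/2)×27.8 = $2,068.72 + $7,089.00 = $9,157.72.
Excess = $9,157.72 − $7,659.03 = $1,498.69.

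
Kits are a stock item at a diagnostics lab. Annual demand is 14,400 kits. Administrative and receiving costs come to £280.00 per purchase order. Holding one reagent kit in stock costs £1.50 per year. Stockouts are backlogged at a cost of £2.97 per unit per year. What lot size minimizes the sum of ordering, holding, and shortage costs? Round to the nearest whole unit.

With planned backorders, Q* = √(2DS/H) · √((H+B)/B).
√(2DS/H) = √(2 × 14,400 × 280 / 1.5) = 2318.620.
√((H+B)/B) = √((1.5+2.97)/2.97) = 1.2268.
Q* ≈ 2844.495.

Q* ≈ 2,844 kits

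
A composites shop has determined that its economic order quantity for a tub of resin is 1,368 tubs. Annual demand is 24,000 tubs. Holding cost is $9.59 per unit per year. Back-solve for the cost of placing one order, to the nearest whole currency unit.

S ≈ $374

Invert the EOQ relation Q*² = 2DS/H.
From Q* = √(2DS/H): S = Q*²H / (2D) = 1,368² × 9.59 / (2 × 24,000) = 373.8949.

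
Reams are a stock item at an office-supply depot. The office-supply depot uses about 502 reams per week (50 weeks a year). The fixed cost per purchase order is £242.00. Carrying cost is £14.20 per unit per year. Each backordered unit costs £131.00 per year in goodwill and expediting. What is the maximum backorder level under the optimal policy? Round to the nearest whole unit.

Annual demand D = 502 × 50 = 25,100.
With planned backorders, Q* = √(2DS/H) · √((H+B)/B).
√(2DS/H) = √(2 × 25,100 × 242 / 14.2) = 924.944.
√((H+B)/B) = √((14.2+131)/131) = 1.0528.
Q* ≈ 973.785.
S* = Q* · H/(H+B) = 973.785 × 14.2/145.2 ≈ 95.232.

S* ≈ 95 reams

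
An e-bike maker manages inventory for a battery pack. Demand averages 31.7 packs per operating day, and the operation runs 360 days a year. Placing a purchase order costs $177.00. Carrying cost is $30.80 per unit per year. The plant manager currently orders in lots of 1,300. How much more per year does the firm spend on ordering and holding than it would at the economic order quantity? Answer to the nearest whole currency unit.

Annual demand D = 31.7 × 360 = 11,412.
EOQ = √(2DS/H) = √(2 × 11,412 × 177 / 30.8) ≈ 362.17.
Cost at Q* = (D/Q*)S + (Q*/2)H = √(2DSH) ≈ $11,154.70.
Cost at Q = 1,300: (11,412/1,300)×177 + (1,300/2)×30.8 = $1,553.79 + $20,020.00 = $21,573.79.
Excess = $21,573.79 − $11,154.70 = $10,419.09.

Extra cost ≈ $10,419 per year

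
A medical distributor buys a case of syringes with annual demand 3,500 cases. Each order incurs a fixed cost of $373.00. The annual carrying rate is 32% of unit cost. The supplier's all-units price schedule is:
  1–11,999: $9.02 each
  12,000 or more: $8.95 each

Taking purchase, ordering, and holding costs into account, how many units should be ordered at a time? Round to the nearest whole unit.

Q* ≈ 951 cases

Holding cost per unit per year at price C is H = 0.32·C.
Candidates are each tier's EOQ (if it falls in that tier) and each price-break quantity.
EOQ at $9.02 = 951.1 (feasible in tier 1): TC = 3,500×$9.02 + (3,500/951.1)×373 + (951.1/2)×0.32×$9.02 = $34,315.25.
EOQ at $8.95 = 954.8 < 12000, so use break Q=12000: TC = 3,500×$8.95 + (3,500/12000.0)×373 + (12000.0/2)×0.32×$8.95 = $48,617.79.
Lowest total cost is $34,315.25 at Q = 951.1.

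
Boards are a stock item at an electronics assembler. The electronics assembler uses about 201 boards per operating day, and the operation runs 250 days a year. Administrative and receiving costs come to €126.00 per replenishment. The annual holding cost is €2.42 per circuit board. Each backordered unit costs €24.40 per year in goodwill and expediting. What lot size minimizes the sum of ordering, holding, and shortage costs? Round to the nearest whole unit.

Annual demand D = 201 × 250 = 50,250.
With planned backorders, Q* = √(2DS/H) · √((H+B)/B).
√(2DS/H) = √(2 × 50,250 × 126 / 2.42) = 2287.497.
√((H+B)/B) = √((2.42+24.4)/24.4) = 1.0484.
Q* ≈ 2398.254.

Q* ≈ 2,398 boards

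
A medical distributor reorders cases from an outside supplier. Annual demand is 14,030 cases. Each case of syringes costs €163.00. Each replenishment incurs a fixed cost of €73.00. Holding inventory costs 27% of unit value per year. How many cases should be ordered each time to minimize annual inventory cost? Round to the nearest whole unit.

Q* ≈ 216 cases

Holding cost H = 0.27 × €163.00 = €44.0100 per unit per year.
EOQ = √(2DS / H) = √(2 × 14,030 × 73 / 44.01).
= √(2,048,380 / 44.01) = √46,543.5128 ≈ 215.739.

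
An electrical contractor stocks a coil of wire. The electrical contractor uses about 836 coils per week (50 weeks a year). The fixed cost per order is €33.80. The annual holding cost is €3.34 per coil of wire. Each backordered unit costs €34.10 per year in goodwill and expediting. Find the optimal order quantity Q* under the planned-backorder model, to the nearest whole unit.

Annual demand D = 836 × 50 = 41,800.
With planned backorders, Q* = √(2DS/H) · √((H+B)/B).
√(2DS/H) = √(2 × 41,800 × 33.8 / 3.34) = 919.789.
√((H+B)/B) = √((3.34+34.1)/34.1) = 1.0478.
Q* ≈ 963.782.

Q* ≈ 964 coils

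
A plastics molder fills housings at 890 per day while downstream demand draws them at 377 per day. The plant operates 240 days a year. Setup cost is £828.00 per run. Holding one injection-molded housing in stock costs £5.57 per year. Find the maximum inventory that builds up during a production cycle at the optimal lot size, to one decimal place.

I_max ≈ 3,937.7 housings

Annual demand D = 377 × 240 = 90,480.
Production build-up factor (1 − d/p) = 1 − 377/890 = 0.5764.
Q* = √(2DS / (H(1 − d/p))) = √(2 × 90,480 × 828 / (5.57 × 0.5764)).
= √(149,834,880 / 3.2106) ≈ 6831.486.
Maximum inventory = Q*(1 − d/p) = 6831.486 × 0.5764 ≈ 3937.699.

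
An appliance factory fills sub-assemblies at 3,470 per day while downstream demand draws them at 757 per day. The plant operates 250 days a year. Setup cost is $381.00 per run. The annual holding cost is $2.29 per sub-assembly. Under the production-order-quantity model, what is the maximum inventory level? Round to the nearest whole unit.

I_max ≈ 7,017 sub-assemblies

Annual demand D = 757 × 250 = 189,250.
Production build-up factor (1 − d/p) = 1 − 757/3,470 = 0.7818.
Q* = √(2DS / (H(1 − d/p))) = √(2 × 189,250 × 381 / (2.29 × 0.7818)).
= √(144,208,500 / 1.7904) ≈ 8974.650.
Maximum inventory = Q*(1 − d/p) = 8974.650 × 0.7818 ≈ 7016.780.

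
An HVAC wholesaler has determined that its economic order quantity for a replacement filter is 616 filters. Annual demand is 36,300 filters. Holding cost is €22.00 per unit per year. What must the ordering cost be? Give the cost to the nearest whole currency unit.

The basic EOQ model gives Q* = √(2DS/H); rearrange for the unknown.
From Q* = √(2DS/H): S = Q*²H / (2D) = 616² × 22 / (2 × 36,300) = 114.9867.

S ≈ €115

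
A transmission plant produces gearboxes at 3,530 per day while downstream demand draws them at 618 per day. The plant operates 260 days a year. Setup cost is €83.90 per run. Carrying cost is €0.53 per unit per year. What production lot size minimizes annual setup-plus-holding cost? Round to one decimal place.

Annual demand D = 618 × 260 = 160,680.
Production build-up factor (1 − d/p) = 1 − 618/3,530 = 0.8249.
Q* = √(2DS / (H(1 − d/p))) = √(2 × 160,680 × 83.9 / (0.53 × 0.8249)).
= √(26,962,104 / 0.4372) ≈ 7852.910.

Q* ≈ 7,852.9 gearboxes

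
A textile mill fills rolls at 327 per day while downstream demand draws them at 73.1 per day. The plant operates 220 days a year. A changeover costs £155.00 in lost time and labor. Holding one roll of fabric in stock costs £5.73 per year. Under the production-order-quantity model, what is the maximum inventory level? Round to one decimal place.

Annual demand D = 73.1 × 220 = 16,082.
Production build-up factor (1 − d/p) = 1 − 73.1/327 = 0.7765.
Q* = √(2DS / (H(1 − d/p))) = √(2 × 16,082 × 155 / (5.73 × 0.7765)).
= √(4,985,420 / 4.4491) ≈ 1058.561.
Maximum inventory = Q*(1 − d/p) = 1058.561 × 0.7765 ≈ 821.923.

I_max ≈ 821.9 rolls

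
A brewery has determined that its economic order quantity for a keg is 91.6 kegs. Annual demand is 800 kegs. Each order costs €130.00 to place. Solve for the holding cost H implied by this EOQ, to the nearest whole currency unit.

The basic EOQ model gives Q* = √(2DS/H); rearrange for the unknown.
From Q* = √(2DS/H): H = 2DS / Q*² = 2 × 800 × 130 / 91.6² = 24.7898.

H ≈ €25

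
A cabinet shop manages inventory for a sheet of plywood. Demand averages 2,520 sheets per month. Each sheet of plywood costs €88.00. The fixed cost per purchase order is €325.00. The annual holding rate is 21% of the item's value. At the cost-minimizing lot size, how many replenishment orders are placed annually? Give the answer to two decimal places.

Annual demand D = 2,520 × 12 = 30,240.
Holding cost H = 0.21 × €88.00 = €18.4800 per unit per year.
Q* = √(2DS/H) = √(2 × 30,240 × 325 / 18.48) ≈ 1031.33.
Orders per year = D / Q* = 30,240 / 1031.33 ≈ 29.321.

N ≈ 29.32 orders per year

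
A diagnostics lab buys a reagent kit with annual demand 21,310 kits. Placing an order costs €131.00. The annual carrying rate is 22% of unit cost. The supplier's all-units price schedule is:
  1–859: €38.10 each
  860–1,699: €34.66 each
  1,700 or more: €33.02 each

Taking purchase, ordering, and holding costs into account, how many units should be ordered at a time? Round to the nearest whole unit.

Holding cost per unit per year at price C is H = 0.22·C.
Candidates are each tier's EOQ (if it falls in that tier) and each price-break quantity.
EOQ at €38.10 = 816.1 (feasible in tier 1): TC = 21,310×€38.10 + (21,310/816.1)×131 + (816.1/2)×0.22×€38.10 = €818,751.95.
EOQ at €34.66 = 855.7 < 860, so use break Q=860: TC = 21,310×€34.66 + (21,310/860.0)×131 + (860.0/2)×0.22×€34.66 = €745,129.49.
EOQ at €33.02 = 876.7 < 1700, so use break Q=1700: TC = 21,310×€33.02 + (21,310/1700.0)×131 + (1700.0/2)×0.22×€33.02 = €711,473.06.
Lowest total cost is €711,473.06 at Q = 1700.0.

Q* ≈ 1,700 kits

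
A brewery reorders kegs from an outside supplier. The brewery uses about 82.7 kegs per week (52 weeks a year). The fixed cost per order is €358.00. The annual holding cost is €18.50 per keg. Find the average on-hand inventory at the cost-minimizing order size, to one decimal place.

Average inventory ≈ 204.0 kegs

Annual demand D = 82.7 × 52 = 4,300.4.
EOQ = √(2DS/H) = √(2 × 4,300.4 × 358 / 18.5) ≈ 407.97.
Average inventory = Q*/2 ≈ 407.97 / 2 = 203.984.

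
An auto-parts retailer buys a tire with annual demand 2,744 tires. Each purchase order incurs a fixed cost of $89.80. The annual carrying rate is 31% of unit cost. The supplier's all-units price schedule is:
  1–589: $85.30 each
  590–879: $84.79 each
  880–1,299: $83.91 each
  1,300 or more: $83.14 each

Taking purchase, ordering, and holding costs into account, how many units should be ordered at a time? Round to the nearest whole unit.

Q* ≈ 137 tires

Holding cost per unit per year at price C is H = 0.31·C.
Evaluate total cost at each tier's feasible EOQ or, if the EOQ is below the tier, at the tier's minimum quantity.
EOQ at $85.30 = 136.5 (feasible in tier 1): TC = 2,744×$85.30 + (2,744/136.5)×89.8 + (136.5/2)×0.31×$85.30 = $237,673.14.
EOQ at $84.79 = 136.9 < 590, so use break Q=590: TC = 2,744×$84.79 + (2,744/590.0)×89.8 + (590.0/2)×0.31×$84.79 = $240,835.45.
EOQ at $83.91 = 137.6 < 880, so use break Q=880: TC = 2,744×$83.91 + (2,744/880.0)×89.8 + (880.0/2)×0.31×$83.91 = $241,974.38.
EOQ at $83.14 = 138.3 < 1300, so use break Q=1300: TC = 2,744×$83.14 + (2,744/1300.0)×89.8 + (1300.0/2)×0.31×$83.14 = $245,078.42.
Lowest total cost is $237,673.14 at Q = 136.5.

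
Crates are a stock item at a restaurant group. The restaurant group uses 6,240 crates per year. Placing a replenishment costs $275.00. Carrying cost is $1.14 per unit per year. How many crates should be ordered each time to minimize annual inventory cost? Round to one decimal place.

Q* ≈ 1,735.1 crates

EOQ = √(2DS / H) = √(2 × 6,240 × 275 / 1.14).
= √(3,432,000 / 1.14) = √3,010,526.3158 ≈ 1735.087.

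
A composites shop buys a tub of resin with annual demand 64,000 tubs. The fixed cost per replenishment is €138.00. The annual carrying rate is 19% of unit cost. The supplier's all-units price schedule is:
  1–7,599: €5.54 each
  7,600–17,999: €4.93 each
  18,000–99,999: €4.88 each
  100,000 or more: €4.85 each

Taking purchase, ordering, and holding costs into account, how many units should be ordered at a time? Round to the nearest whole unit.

Holding cost per unit per year at price C is H = 0.19·C.
Evaluate total cost at each tier's feasible EOQ or, if the EOQ is below the tier, at the tier's minimum quantity.
EOQ at €5.54 = 4096.5 (feasible in tier 1): TC = 64,000×€5.54 + (64,000/4096.5)×138 + (4096.5/2)×0.19×€5.54 = €358,871.97.
EOQ at €4.93 = 4342.5 < 7600, so use break Q=7600: TC = 64,000×€4.93 + (64,000/7600.0)×138 + (7600.0/2)×0.19×€4.93 = €320,241.57.
EOQ at €4.88 = 4364.7 < 18000, so use break Q=18000: TC = 64,000×€4.88 + (64,000/18000.0)×138 + (18000.0/2)×0.19×€4.88 = €321,155.47.
EOQ at €4.85 = 4378.2 < 100000, so use break Q=100000: TC = 64,000×€4.85 + (64,000/100000.0)×138 + (100000.0/2)×0.19×€4.85 = €356,563.32.
Lowest total cost is €320,241.57 at Q = 7600.0.

Q* ≈ 7,600 tubs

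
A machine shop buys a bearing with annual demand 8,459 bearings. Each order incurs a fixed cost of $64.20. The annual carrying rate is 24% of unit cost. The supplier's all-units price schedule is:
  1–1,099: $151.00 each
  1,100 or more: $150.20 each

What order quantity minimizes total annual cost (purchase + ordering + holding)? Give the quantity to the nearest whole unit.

Q* ≈ 173 bearings

Holding cost per unit per year at price C is H = 0.24·C.
Evaluate total cost at each tier's feasible EOQ or, if the EOQ is below the tier, at the tier's minimum quantity.
EOQ at $151.00 = 173.1 (feasible in tier 1): TC = 8,459×$151.00 + (8,459/173.1)×64.2 + (173.1/2)×0.24×$151.00 = $1,283,582.88.
EOQ at $150.20 = 173.6 < 1100, so use break Q=1100: TC = 8,459×$150.20 + (8,459/1100.0)×64.2 + (1100.0/2)×0.24×$150.20 = $1,290,861.90.
Lowest total cost is $1,283,582.88 at Q = 173.1.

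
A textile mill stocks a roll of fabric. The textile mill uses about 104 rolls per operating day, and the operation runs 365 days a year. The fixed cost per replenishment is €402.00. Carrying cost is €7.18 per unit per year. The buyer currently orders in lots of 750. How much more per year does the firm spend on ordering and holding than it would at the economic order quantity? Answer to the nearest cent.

Extra cost ≈ €8,235.94 per year

Annual demand D = 104 × 365 = 37,960.
EOQ = √(2DS/H) = √(2 × 37,960 × 402 / 7.18) ≈ 2061.72.
Cost at Q* = (D/Q*)S + (Q*/2)H = √(2DSH) ≈ €14,803.12.
Cost at Q = 750: (37,960/750)×402 + (750/2)×7.18 = €20,346.56 + €2,692.50 = €23,039.06.
Excess = €23,039.06 − €14,803.12 = €8,235.94.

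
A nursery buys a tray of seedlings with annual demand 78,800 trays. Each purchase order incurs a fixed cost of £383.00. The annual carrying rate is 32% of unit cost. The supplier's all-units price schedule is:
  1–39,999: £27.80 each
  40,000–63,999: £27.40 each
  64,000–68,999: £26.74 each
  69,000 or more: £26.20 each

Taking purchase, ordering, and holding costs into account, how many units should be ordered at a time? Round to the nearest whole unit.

Q* ≈ 2,605 trays

Holding cost per unit per year at price C is H = 0.32·C.
Candidates are each tier's EOQ (if it falls in that tier) and each price-break quantity.
EOQ at £27.80 = 2604.8 (feasible in tier 1): TC = 78,800×£27.80 + (78,800/2604.8)×383 + (2604.8/2)×0.32×£27.80 = £2,213,812.61.
EOQ at £27.40 = 2623.8 < 40000, so use break Q=40000: TC = 78,800×£27.40 + (78,800/40000.0)×383 + (40000.0/2)×0.32×£27.40 = £2,335,234.51.
EOQ at £26.74 = 2656.0 < 64000, so use break Q=64000: TC = 78,800×£26.74 + (78,800/64000.0)×383 + (64000.0/2)×0.32×£26.74 = £2,381,401.17.
EOQ at £26.20 = 2683.2 < 69000, so use break Q=69000: TC = 78,800×£26.20 + (78,800/69000.0)×383 + (69000.0/2)×0.32×£26.20 = £2,354,245.40.
Lowest total cost is £2,213,812.61 at Q = 2604.8.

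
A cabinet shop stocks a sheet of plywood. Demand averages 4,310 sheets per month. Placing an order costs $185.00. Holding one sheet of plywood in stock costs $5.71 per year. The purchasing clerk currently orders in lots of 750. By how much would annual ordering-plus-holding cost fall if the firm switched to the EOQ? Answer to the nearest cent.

Extra cost ≈ $4,445.68 per year

Annual demand D = 4,310 × 12 = 51,720.
EOQ = √(2DS/H) = √(2 × 51,720 × 185 / 5.71) ≈ 1830.68.
Cost at Q* = (D/Q*)S + (Q*/2)H = √(2DSH) ≈ $10,453.17.
Cost at Q = 750: (51,720/750)×185 + (750/2)×5.71 = $12,757.60 + $2,141.25 = $14,898.85.
Excess = $14,898.85 − $10,453.17 = $4,445.68.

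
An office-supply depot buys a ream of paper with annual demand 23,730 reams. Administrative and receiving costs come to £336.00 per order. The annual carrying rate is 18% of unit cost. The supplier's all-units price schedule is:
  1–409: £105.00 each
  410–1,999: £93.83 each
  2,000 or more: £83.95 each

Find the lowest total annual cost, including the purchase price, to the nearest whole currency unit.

Holding cost per unit per year at price C is H = 0.18·C.
For each price level, check whether its EOQ is feasible; otherwise the best quantity at that price is the breakpoint.
Tier 1 (£105.00): EOQ = 918.5 exceeds tier's upper bound 409, so this tier is dominated.
EOQ at £93.83 = 971.7 (feasible in tier 2): TC = 23,730×£93.83 + (23,730/971.7)×336 + (971.7/2)×0.18×£93.83 = £2,242,997.11.
EOQ at £83.95 = 1027.3 < 2000, so use break Q=2000: TC = 23,730×£83.95 + (23,730/2000.0)×336 + (2000.0/2)×0.18×£83.95 = £2,011,231.14.
Lowest total cost among the candidates is at Q = 2000.0.

TC* ≈ £2,011,231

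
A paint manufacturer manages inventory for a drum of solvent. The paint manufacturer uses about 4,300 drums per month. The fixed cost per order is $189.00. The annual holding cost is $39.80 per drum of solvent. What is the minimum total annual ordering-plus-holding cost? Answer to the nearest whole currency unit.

TC* ≈ $27,862

Annual demand D = 4,300 × 12 = 51,600.
The optimal lot size = √(2DS/H) = √(2 × 51,600 × 189 / 39.8) ≈ 700.05.
At Q*, ordering cost (D/Q*)S equals holding cost (Q*/2)H, each = √(DSH/2).
Minimum total = √(2DSH) = √(2 × 51,600 × 189 × 39.8) ≈ 27862.000.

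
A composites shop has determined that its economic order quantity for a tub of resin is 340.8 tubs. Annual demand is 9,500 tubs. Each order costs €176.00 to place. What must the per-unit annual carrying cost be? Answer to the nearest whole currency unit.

H ≈ €29

Invert the EOQ relation Q*² = 2DS/H.
From Q* = √(2DS/H): H = 2DS / Q*² = 2 × 9,500 × 176 / 340.8² = 28.7917.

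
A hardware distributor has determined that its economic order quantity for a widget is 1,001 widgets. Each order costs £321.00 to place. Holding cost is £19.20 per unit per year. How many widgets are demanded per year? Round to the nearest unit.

D ≈ 29,966 widgets per year

The basic EOQ model gives Q* = √(2DS/H); rearrange for the unknown.
From Q* = √(2DS/H): D = Q*²H / (2S) = 1,001² × 19.2 / (2 × 321) = 29966.385.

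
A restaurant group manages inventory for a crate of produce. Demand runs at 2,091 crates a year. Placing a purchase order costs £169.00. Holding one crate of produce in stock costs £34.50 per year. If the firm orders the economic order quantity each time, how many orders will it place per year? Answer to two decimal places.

N ≈ 14.61 orders per year

EOQ = √(2DS/H) = √(2 × 2,091 × 169 / 34.5) ≈ 143.13.
Orders per year = D / Q* = 2,091 / 143.13 ≈ 14.609.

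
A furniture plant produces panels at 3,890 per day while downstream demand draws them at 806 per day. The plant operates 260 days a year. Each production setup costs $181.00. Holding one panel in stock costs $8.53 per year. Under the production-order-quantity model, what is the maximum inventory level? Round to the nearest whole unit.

I_max ≈ 2,655 panels

Annual demand D = 806 × 260 = 209,560.
Production build-up factor (1 − d/p) = 1 − 806/3,890 = 0.7928.
Q* = √(2DS / (H(1 − d/p))) = √(2 × 209,560 × 181 / (8.53 × 0.7928)).
= √(75,860,720 / 6.7626) ≈ 3349.281.
Maximum inventory = Q*(1 − d/p) = 3349.281 × 0.7928 ≈ 2655.317.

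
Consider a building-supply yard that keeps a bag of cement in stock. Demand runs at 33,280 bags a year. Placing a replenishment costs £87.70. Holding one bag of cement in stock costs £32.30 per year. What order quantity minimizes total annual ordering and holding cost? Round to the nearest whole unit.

Q* ≈ 425 bags

EOQ = √(2DS / H) = √(2 × 33,280 × 87.7 / 32.3).
= √(5,837,312 / 32.3) = √180,721.7337 ≈ 425.114.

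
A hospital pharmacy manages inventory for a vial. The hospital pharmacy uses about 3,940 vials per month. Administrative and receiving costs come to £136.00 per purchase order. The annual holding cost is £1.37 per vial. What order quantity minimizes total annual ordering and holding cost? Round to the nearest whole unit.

Annual demand D = 3,940 × 12 = 47,280.
EOQ = √(2DS / H) = √(2 × 47,280 × 136 / 1.37).
= √(12,860,160 / 1.37) = √9,386,978.1022 ≈ 3063.818.

Q* ≈ 3,064 vials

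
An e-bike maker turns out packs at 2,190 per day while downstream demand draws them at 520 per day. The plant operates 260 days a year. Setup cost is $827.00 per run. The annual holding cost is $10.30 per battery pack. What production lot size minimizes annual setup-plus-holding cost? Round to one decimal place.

Annual demand D = 520 × 260 = 135,200.
Production build-up factor (1 − d/p) = 1 − 520/2,190 = 0.7626.
Q* = √(2DS / (H(1 − d/p))) = √(2 × 135,200 × 827 / (10.3 × 0.7626)).
= √(223,620,800 / 7.8543) ≈ 5335.822.

Q* ≈ 5,335.8 packs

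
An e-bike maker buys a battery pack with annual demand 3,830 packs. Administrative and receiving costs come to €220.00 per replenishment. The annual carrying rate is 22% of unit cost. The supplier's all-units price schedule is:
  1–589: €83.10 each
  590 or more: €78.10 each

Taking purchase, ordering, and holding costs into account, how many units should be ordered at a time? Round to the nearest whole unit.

Holding cost per unit per year at price C is H = 0.22·C.
For each price level, check whether its EOQ is feasible; otherwise the best quantity at that price is the breakpoint.
EOQ at €83.10 = 303.6 (feasible in tier 1): TC = 3,830×€83.10 + (3,830/303.6)×220 + (303.6/2)×0.22×€83.10 = €323,823.57.
EOQ at €78.10 = 313.2 < 590, so use break Q=590: TC = 3,830×€78.10 + (3,830/590.0)×220 + (590.0/2)×0.22×€78.10 = €305,619.83.
Lowest total cost is €305,619.83 at Q = 590.0.

Q* ≈ 590 packs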